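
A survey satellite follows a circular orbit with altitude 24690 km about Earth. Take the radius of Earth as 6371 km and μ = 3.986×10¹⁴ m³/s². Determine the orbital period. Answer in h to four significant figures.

T ≈ 15.13 h

r = 6371 + 24690 = 31061 km = 3.1061×10⁷ m.
Kepler's third law: T = 2π√(r³/μ) = 2π√((3.106×10⁷)³ / 3.986×10¹⁴).
r³/μ = 7.518×10⁷ s², so T = 2π × 8.671×10³ = 5.448×10⁴ s.
Converting: 5.448×10⁴ s ÷ 3600 = 15.13 h.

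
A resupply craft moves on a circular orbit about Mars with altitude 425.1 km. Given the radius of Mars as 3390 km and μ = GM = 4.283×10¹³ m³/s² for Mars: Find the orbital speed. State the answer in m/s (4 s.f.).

v ≈ 3351 m/s

r = 3390 + 425.1 = 3815.1 km = 3.8151×10⁶ m.
For a circular orbit v = √(μ/r) = √(4.283×10¹³ / 3.815×10⁶) = √(1.123×10⁷) = 3351 m/s.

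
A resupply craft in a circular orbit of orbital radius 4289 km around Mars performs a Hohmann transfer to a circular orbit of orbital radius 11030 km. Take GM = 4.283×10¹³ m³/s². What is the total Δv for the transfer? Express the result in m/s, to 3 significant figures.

Δv_total ≈ 1130 m/s

r₁ = 4289 km = 4.289×10⁶ m.
r₂ = 11030 km = 1.103×10⁷ m.
Transfer ellipse a_t = (r₁ + r₂)/2 = 7.660×10⁶ m.
At r₁: circular v_c1 = √(μ/r₁) = 3160 m/s; transfer-periapsis v_p = √[μ(2/r₁ − 1/a_t)] = 3792 m/s.
Δv₁ = v_p − v_c1 = 632.1 m/s.
At r₂: circular v_c2 = √(μ/r₂) = 1971 m/s; transfer-apoapsis v_a = √[μ(2/r₂ − 1/a_t)] = 1475 m/s.
Δv₂ = v_c2 − v_a = 496.0 m/s.
Total Δv = Δv₁ + Δv₂ = 1128 m/s.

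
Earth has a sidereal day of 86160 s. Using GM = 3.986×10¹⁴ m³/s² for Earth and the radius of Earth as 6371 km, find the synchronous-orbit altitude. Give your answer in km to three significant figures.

A synchronous orbit has period T, so by Kepler's third law a = (μT²/4π²)^(1/3).
μT²/4π² = 3.986×10¹⁴ × (8.616×10⁴)² / 39.48 = 7.495×10²² m³.
a = 4.216×10⁷ m = 42163 km.
Altitude h = a − R = 42163 − 6371 = 35792 km.

h_sync ≈ 35800 km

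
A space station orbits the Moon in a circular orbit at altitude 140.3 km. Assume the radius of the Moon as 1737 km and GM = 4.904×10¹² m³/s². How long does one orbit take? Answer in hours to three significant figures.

r = 1737 + 140.3 = 1877.3 km = 1.8773×10⁶ m.
Kepler's third law: T = 2π√(r³/μ) = 2π√((1.877×10⁶)³ / 4.904×10¹²).
r³/μ = 1.349×10⁶ s², so T = 2π × 1.162×10³ = 7.298×10³ s.
Converting: 7.298×10³ s ÷ 3600 = 2.027 hours.

T ≈ 2.03 hours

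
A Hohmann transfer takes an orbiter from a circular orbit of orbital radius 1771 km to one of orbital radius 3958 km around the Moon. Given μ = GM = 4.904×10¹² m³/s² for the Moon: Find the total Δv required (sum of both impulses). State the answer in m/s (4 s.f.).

r₁ = 1771 km = 1.771×10⁶ m.
r₂ = 3958 km = 3.958×10⁶ m.
Transfer ellipse a_t = (r₁ + r₂)/2 = 2.864×10⁶ m.
At r₁: circular v_c1 = √(μ/r₁) = 1664 m/s; transfer-perilune v_p = √[μ(2/r₁ − 1/a_t)] = 1956 m/s.
Δv₁ = v_p − v_c1 = 292.0 m/s.
At r₂: circular v_c2 = √(μ/r₂) = 1113 m/s; transfer-apolune v_a = √[μ(2/r₂ − 1/a_t)] = 875.2 m/s.
Δv₂ = v_c2 − v_a = 237.9 m/s.
Total Δv = Δv₁ + Δv₂ = 529.9 m/s.

Δv_total ≈ 529.9 m/s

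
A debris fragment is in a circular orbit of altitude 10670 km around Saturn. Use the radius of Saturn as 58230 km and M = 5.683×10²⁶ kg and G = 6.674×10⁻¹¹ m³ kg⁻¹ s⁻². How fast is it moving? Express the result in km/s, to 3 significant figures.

μ = GM = 6.674×10⁻¹¹ × 5.683×10²⁶ = 3.793×10¹⁶ m³/s².
r = 58230 + 10670 = 68900 km = 6.8900×10⁷ m.
For a circular orbit v = √(μ/r) = √(3.793×10¹⁶ / 6.890×10⁷) = √(5.505×10⁸) = 23460 m/s.
That is 23.46 km/s.

v ≈ 23.5 km/s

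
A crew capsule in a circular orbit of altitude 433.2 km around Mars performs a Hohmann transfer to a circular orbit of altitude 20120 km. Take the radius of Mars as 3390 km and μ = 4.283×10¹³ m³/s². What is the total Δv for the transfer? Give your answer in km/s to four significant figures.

r₁ = 3390 + 433.2 = 3823.2 km = 3.8232×10⁶ m.
r₂ = 3390 + 20120 = 23510 km = 2.3510×10⁷ m.
Transfer ellipse a_t = (r₁ + r₂)/2 = 1.367×10⁷ m.
At r₁: circular v_c1 = √(μ/r₁) = 3347 m/s; transfer-periapsis v_p = √[μ(2/r₁ − 1/a_t)] = 4390 m/s.
Δv₁ = v_p − v_c1 = 1043 m/s.
At r₂: circular v_c2 = √(μ/r₂) = 1350 m/s; transfer-apoapsis v_a = √[μ(2/r₂ − 1/a_t)] = 713.9 m/s.
Δv₂ = v_c2 − v_a = 635.8 m/s.
Total Δv = Δv₁ + Δv₂ = 1679 m/s = 1.679 km/s.

Δv_total ≈ 1.679 km/s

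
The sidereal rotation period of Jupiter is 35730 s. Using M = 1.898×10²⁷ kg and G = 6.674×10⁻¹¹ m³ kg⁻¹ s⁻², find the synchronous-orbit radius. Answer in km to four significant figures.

r_sync ≈ 1.600×10⁵ km

μ = GM = 6.674×10⁻¹¹ × 1.898×10²⁷ = 1.267×10¹⁷ m³/s².
A synchronous orbit has period T, so by Kepler's third law a = (μT²/4π²)^(1/3).
μT²/4π² = 1.267×10¹⁷ × (3.573×10⁴)² / 39.48 = 4.096×10²⁴ m³.
a = 1.600×10⁸ m = 1.6000×10⁵ km.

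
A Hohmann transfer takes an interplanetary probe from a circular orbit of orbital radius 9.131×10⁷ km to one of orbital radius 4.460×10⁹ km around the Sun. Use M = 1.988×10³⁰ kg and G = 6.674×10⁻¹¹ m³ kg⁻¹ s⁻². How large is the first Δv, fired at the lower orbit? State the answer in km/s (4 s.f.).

Δv ≈ 15.25 km/s

μ = GM = 6.674×10⁻¹¹ × 1.988×10³⁰ = 1.327×10²⁰ m³/s².
r₁ = 9.131×10⁷ km = 9.131×10¹⁰ m.
r₂ = 4.460×10⁹ km = 4.460×10¹² m.
Transfer ellipse a_t = (r₁ + r₂)/2 = 2.276×10¹² m.
At r₁: circular v_c1 = √(μ/r₁) = 38120 m/s; transfer-perihelion v_p = √[μ(2/r₁ − 1/a_t)] = 53360 m/s.
Δv₁ = v_p − v_c1 = 15250 m/s.
= 15.25 km/s.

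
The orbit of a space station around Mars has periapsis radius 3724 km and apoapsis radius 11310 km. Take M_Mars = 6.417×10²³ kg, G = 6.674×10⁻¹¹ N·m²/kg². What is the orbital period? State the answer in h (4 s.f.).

μ = GM = 6.674×10⁻¹¹ × 6.417×10²³ = 4.283×10¹³ m³/s².
Semi-major axis a = (r_p + r_a)/2 = (3724.0 + 11310)/2 = 7517.0 km = 7.517×10⁶ m.
By Kepler's third law T = 2π√(a³/μ) = 2π × 3.149×10³ = 1.979×10⁴ s.
= 5.496 h.

T ≈ 5.496 h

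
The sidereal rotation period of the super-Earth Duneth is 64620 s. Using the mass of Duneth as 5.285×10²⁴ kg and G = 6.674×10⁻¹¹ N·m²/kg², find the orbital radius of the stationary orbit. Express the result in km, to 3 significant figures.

μ = GM = 6.674×10⁻¹¹ × 5.285×10²⁴ = 3.527×10¹⁴ m³/s².
A synchronous orbit has period T, so by Kepler's third law a = (μT²/4π²)^(1/3).
μT²/4π² = 3.527×10¹⁴ × (6.462×10⁴)² / 39.48 = 3.731×10²² m³.
a = 3.341×10⁷ m = 33415 km.

r_sync ≈ 33400 km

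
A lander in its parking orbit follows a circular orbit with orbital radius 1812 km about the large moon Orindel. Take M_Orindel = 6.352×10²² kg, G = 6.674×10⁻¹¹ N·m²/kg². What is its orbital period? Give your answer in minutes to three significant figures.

T ≈ 124 minutes

μ = GM = 6.674×10⁻¹¹ × 6.352×10²² = 4.239×10¹² m³/s².
r = 1812 km = 1.812×10⁶ m.
Kepler's third law: T = 2π√(r³/μ) = 2π√((1.812×10⁶)³ / 4.239×10¹²).
r³/μ = 1.403×10⁶ s², so T = 2π × 1.185×10³ = 7.443×10³ s.
Converting: 7.443×10³ s ÷ 60.00 = 124.1 minutes.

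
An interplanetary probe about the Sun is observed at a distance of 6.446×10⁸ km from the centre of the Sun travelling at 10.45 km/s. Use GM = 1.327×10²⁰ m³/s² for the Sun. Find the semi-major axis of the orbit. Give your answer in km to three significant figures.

r = 6.446×10¹¹ m.
Vis-viva rearranged: 1/a = 2/r − v²/μ = 3.103×10⁻¹² − 8.229×10⁻¹³ = 2.280×10⁻¹² m⁻¹.
a = 4.386×10¹¹ m = 4.3864×10⁸ km.

a ≈ 4.39×10⁸ km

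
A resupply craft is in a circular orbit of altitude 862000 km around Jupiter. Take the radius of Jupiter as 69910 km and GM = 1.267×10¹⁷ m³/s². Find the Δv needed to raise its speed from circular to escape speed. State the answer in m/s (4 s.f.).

Δv ≈ 4830 m/s

r = 69910 + 862000 = 931910 km = 9.3191×10⁸ m.
Circular speed v_c = √(μ/r) = 11660 m/s.
Escape speed v_esc = √(2μ/r) = √2 × v_c = 16490 m/s.
Δv = v_esc − v_c = 4830 m/s.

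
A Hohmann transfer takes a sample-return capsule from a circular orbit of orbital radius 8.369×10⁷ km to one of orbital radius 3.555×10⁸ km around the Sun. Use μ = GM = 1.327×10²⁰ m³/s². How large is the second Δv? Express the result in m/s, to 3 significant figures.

r₁ = 8.369×10⁷ km = 8.369×10¹⁰ m.
r₂ = 3.555×10⁸ km = 3.555×10¹¹ m.
Transfer ellipse a_t = (r₁ + r₂)/2 = 2.196×10¹¹ m.
At r₁: circular v_c1 = √(μ/r₁) = 39820 m/s; transfer-perihelion v_p = √[μ(2/r₁ − 1/a_t)] = 50660 m/s.
At r₂: circular v_c2 = √(μ/r₂) = 19320 m/s; transfer-aphelion v_a = √[μ(2/r₂ − 1/a_t)] = 11930 m/s.
Δv₂ = v_c2 − v_a = 7393 m/s.

Δv ≈ 7390 m/s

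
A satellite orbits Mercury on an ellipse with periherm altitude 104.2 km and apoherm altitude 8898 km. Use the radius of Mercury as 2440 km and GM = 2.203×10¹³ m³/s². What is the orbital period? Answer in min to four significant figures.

T ≈ 408.0 min

r_p = 2440 + 104.2 = 2544.2 km = 2.5442×10⁶ m.
r_a = 2440 + 8898 = 11338 km = 1.1338×10⁷ m.
Semi-major axis a = (r_p + r_a)/2 = (2544.2 + 11338)/2 = 6941.1 km = 6.941×10⁶ m.
By Kepler's third law T = 2π√(a³/μ) = 2π × 3.896×10³ = 2.448×10⁴ s.
= 408.0 min.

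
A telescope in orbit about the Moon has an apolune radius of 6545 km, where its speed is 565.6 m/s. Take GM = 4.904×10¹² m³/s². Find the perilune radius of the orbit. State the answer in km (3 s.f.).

perilune radius ≈ 1780 km

r_a = 6.545×10⁶ m.
Specific energy ε = v²/2 − μ/r = -5.893×10⁵ J/kg, so a = −μ/(2ε) = 4.161×10⁶ m.
The apsides satisfy r_p + r_a = 2a, so the perilune radius is 2a − r_a = 1.776×10⁶ m = 1776.4 km.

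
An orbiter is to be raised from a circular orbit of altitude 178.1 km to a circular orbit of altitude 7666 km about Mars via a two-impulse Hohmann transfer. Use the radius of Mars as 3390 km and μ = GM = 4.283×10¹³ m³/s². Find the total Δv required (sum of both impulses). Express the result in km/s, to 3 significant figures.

Δv_total ≈ 1.39 km/s

r₁ = 3390 + 178.1 = 3568.1 km = 3.5681×10⁶ m.
r₂ = 3390 + 7666 = 11056 km = 1.1056×10⁷ m.
Transfer ellipse a_t = (r₁ + r₂)/2 = 7.312×10⁶ m.
At r₁: circular v_c1 = √(μ/r₁) = 3465 m/s; transfer-periapsis v_p = √[μ(2/r₁ − 1/a_t)] = 4260 m/s.
Δv₁ = v_p − v_c1 = 795.6 m/s.
At r₂: circular v_c2 = √(μ/r₂) = 1968 m/s; transfer-apoapsis v_a = √[μ(2/r₂ − 1/a_t)] = 1375 m/s.
Δv₂ = v_c2 − v_a = 593.3 m/s.
Total Δv = Δv₁ + Δv₂ = 1389 m/s = 1.389 km/s.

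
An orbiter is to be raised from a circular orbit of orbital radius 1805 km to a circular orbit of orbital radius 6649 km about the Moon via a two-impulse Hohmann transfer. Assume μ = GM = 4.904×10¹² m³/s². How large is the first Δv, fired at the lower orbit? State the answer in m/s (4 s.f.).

r₁ = 1805 km = 1.805×10⁶ m.
r₂ = 6649 km = 6.649×10⁶ m.
Transfer ellipse a_t = (r₁ + r₂)/2 = 4.227×10⁶ m.
At r₁: circular v_c1 = √(μ/r₁) = 1648 m/s; transfer-perilune v_p = √[μ(2/r₁ − 1/a_t)] = 2067 m/s.
Δv₁ = v_p − v_c1 = 419.0 m/s.

Δv ≈ 419.0 m/s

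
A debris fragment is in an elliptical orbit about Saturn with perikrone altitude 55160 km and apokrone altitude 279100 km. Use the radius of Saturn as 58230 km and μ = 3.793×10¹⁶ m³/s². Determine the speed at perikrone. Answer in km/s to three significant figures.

r_p = 58230 + 55160 = 113390 km = 1.1339×10⁸ m.
r_a = 58230 + 279100 = 337330 km = 3.3733×10⁸ m.
Semi-major axis a = (r_p + r_a)/2 = 2.2536×10⁵ km = 2.254×10⁸ m.
Vis-viva: v² = μ(2/r − 1/a) = 3.793×10¹⁶ × (1.764×10⁻⁸ − 4.437×10⁻⁹) = 5.007×10⁸ m²/s².
v = 22380 m/s = 22.38 km/s.

v ≈ 22.4 km/s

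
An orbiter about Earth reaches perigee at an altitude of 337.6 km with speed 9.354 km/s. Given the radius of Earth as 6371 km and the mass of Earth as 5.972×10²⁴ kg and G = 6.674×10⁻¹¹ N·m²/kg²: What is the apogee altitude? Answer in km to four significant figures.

apogee altitude ≈ 12370 km

μ = GM = 6.674×10⁻¹¹ × 5.972×10²⁴ = 3.986×10¹⁴ m³/s².
r_p = 6371 + 337.6 = 6708.6 km = 6.709×10⁶ m.
Specific energy ε = v²/2 − μ/r = -1.566×10⁷ J/kg, so a = −μ/(2ε) = 1.272×10⁷ m.
The apsides satisfy r_p + r_a = 2a, so the apogee radius is 2a − r_p = 1.874×10⁷ m = 18738 km.
Apogee altitude = 18738 − 6371 = 12367 km.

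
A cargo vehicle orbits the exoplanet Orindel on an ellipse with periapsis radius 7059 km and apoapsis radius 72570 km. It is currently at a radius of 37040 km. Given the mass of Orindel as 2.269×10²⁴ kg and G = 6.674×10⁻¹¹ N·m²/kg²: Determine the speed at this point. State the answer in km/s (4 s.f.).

μ = GM = 6.674×10⁻¹¹ × 2.269×10²⁴ = 1.514×10¹⁴ m³/s².
Semi-major axis a = (r_p + r_a)/2 = 39814 km = 3.981×10⁷ m.
Vis-viva: v² = μ(2/r − 1/a) = 1.514×10¹⁴ × (5.400×10⁻⁸ − 2.512×10⁻⁸) = 4.373×10⁶ m²/s².
v = 2091 m/s = 2.091 km/s.

v ≈ 2.091 km/s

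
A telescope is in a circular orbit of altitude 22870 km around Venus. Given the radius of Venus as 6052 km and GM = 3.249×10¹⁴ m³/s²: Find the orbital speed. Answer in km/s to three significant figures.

r = 6052 + 22870 = 28922 km = 2.8922×10⁷ m.
For a circular orbit v = √(μ/r) = √(3.249×10¹⁴ / 2.892×10⁷) = √(1.123×10⁷) = 3352 m/s.
That is 3.352 km/s.

v ≈ 3.35 km/s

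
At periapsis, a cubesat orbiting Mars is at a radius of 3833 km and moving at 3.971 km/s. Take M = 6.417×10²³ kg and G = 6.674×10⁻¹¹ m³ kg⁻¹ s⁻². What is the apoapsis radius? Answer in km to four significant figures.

μ = GM = 6.674×10⁻¹¹ × 6.417×10²³ = 4.283×10¹³ m³/s².
r_p = 3.833×10⁶ m.
Specific energy ε = v²/2 − μ/r = -3.289×10⁶ J/kg, so a = −μ/(2ε) = 6.511×10⁶ m.
The apsides satisfy r_p + r_a = 2a, so the apoapsis radius is 2a − r_p = 9.189×10⁶ m = 9189.0 km.

apoapsis radius ≈ 9189 km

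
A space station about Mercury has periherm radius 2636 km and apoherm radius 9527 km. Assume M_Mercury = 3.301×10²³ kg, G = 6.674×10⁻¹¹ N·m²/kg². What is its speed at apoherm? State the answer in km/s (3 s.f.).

v ≈ 1.00 km/s

μ = GM = 6.674×10⁻¹¹ × 3.301×10²³ = 2.203×10¹³ m³/s².
Semi-major axis a = (r_p + r_a)/2 = 6081.5 km = 6.082×10⁶ m.
Vis-viva: v² = μ(2/r − 1/a) = 2.203×10¹³ × (2.099×10⁻⁷ − 1.644×10⁻⁷) = 1.002×10⁶ m²/s².
v = 1001 m/s = 1.001 km/s.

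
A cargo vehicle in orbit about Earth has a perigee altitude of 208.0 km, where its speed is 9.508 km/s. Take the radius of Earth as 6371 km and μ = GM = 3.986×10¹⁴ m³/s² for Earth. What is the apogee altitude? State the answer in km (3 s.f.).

r_p = 6371 + 208.0 = 6579.0 km = 6.579×10⁶ m.
Specific energy ε = v²/2 − μ/r = -1.539×10⁷ J/kg, so a = −μ/(2ε) = 1.295×10⁷ m.
The apsides satisfy r_p + r_a = 2a, so the apogee radius is 2a − r_p = 1.933×10⁷ m = 19328 km.
Apogee altitude = 19328 − 6371 = 12957 km.

apogee altitude ≈ 13000 km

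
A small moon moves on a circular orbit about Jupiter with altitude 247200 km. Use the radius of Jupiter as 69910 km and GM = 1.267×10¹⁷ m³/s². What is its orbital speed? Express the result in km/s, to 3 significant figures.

v ≈ 20.0 km/s

r = 69910 + 247200 = 317110 km = 3.1711×10⁸ m.
For a circular orbit v = √(μ/r) = √(1.267×10¹⁷ / 3.171×10⁸) = √(3.995×10⁸) = 19990 m/s.
That is 19.99 km/s.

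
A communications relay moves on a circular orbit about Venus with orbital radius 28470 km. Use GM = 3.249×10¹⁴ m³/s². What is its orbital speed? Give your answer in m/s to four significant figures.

v ≈ 3378 m/s

r = 28470 km = 2.847×10⁷ m.
For a circular orbit v = √(μ/r) = √(3.249×10¹⁴ / 2.847×10⁷) = √(1.141×10⁷) = 3378 m/s.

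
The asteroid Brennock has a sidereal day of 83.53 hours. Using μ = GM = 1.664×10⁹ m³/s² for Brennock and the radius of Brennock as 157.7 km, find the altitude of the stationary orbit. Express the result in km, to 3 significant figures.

T = 83.53 hours = 3.007×10⁵ s.
A synchronous orbit has period T, so by Kepler's third law a = (μT²/4π²)^(1/3).
μT²/4π² = 1.664×10⁹ × (3.007×10⁵)² / 39.48 = 3.811×10¹⁸ m³.
a = 1.562×10⁶ m = 1562.0 km.
Altitude h = a − R = 1562.0 − 157.7 = 1404.3 km.

h_sync ≈ 1400 km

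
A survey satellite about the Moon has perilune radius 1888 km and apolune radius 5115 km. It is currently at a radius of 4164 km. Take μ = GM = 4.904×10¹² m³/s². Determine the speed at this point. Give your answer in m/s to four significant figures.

v ≈ 977.2 m/s

Semi-major axis a = (r_p + r_a)/2 = 3501.5 km = 3.502×10⁶ m.
Vis-viva: v² = μ(2/r − 1/a) = 4.904×10¹² × (4.803×10⁻⁷ − 2.856×10⁻⁷) = 9.549×10⁵ m²/s².
v = 977.2 m/s.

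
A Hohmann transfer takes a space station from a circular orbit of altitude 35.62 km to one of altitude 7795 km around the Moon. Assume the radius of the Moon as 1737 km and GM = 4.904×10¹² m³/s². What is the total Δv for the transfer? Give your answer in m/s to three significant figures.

r₁ = 1737 + 35.62 = 1772.6 km = 1.7726×10⁶ m.
r₂ = 1737 + 7795 = 9532.0 km = 9.5320×10⁶ m.
Transfer ellipse a_t = (r₁ + r₂)/2 = 5.652×10⁶ m.
At r₁: circular v_c1 = √(μ/r₁) = 1663 m/s; transfer-perilune v_p = √[μ(2/r₁ − 1/a_t)] = 2160 m/s.
Δv₁ = v_p − v_c1 = 496.7 m/s.
At r₂: circular v_c2 = √(μ/r₂) = 717.3 m/s; transfer-apolune v_a = √[μ(2/r₂ − 1/a_t)] = 401.7 m/s.
Δv₂ = v_c2 − v_a = 315.6 m/s.
Total Δv = Δv₁ + Δv₂ = 812.3 m/s.

Δv_total ≈ 812 m/s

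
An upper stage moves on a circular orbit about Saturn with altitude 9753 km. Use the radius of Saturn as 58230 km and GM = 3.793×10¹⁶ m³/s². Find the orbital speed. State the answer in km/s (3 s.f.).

v ≈ 23.6 km/s

r = 58230 + 9753 = 67983 km = 6.7983×10⁷ m.
For a circular orbit v = √(μ/r) = √(3.793×10¹⁶ / 6.798×10⁷) = √(5.579×10⁸) = 23620 m/s.
That is 23.62 km/s.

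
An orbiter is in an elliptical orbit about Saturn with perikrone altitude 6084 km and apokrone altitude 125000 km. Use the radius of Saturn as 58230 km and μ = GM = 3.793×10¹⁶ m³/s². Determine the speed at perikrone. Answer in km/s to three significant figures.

r_p = 58230 + 6084 = 64314 km = 6.4314×10⁷ m.
r_a = 58230 + 125000 = 183230 km = 1.8323×10⁸ m.
Semi-major axis a = (r_p + r_a)/2 = 1.2377×10⁵ km = 1.238×10⁸ m.
Vis-viva: v² = μ(2/r − 1/a) = 3.793×10¹⁶ × (3.110×10⁻⁸ − 8.079×10⁻⁹) = 8.731×10⁸ m²/s².
v = 29550 m/s = 29.55 km/s.

v ≈ 29.5 km/s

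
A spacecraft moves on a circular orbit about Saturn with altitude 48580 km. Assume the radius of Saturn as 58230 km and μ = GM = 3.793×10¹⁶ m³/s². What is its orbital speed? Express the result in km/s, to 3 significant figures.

v ≈ 18.8 km/s

r = 58230 + 48580 = 106810 km = 1.0681×10⁸ m.
For a circular orbit v = √(μ/r) = √(3.793×10¹⁶ / 1.068×10⁸) = √(3.551×10⁸) = 18840 m/s.
That is 18.84 km/s.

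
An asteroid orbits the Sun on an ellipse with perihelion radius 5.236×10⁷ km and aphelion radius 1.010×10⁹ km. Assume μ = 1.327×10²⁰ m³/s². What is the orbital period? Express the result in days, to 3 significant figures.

Semi-major axis a = (r_p + r_a)/2 = (5.2360×10⁷ + 1.0100×10⁹)/2 = 5.3118×10⁸ km = 5.312×10¹¹ m.
By Kepler's third law T = 2π√(a³/μ) = 2π × 3.361×10⁷ = 2.112×10⁸ s.
= 2444 days.

T ≈ 2440 days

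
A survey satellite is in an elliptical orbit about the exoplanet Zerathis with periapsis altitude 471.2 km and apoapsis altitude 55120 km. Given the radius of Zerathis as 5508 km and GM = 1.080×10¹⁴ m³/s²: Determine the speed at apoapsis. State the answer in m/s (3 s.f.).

v ≈ 566 m/s

r_p = 5508 + 471.2 = 5979.2 km = 5.9792×10⁶ m.
r_a = 5508 + 55120 = 60628 km = 6.0628×10⁷ m.
Semi-major axis a = (r_p + r_a)/2 = 33304 km = 3.330×10⁷ m.
Vis-viva: v² = μ(2/r − 1/a) = 1.080×10¹⁴ × (3.299×10⁻⁸ − 3.003×10⁻⁸) = 3.198×10⁵ m²/s².
v = 565.5 m/s.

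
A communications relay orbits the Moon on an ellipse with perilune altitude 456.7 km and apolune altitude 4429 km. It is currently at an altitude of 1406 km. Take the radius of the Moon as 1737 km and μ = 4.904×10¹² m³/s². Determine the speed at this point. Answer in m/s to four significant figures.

v ≈ 1395 m/s

r_p = 1737 + 456.7 = 2193.7 km = 2.1937×10⁶ m.
r_a = 1737 + 4429 = 6166.0 km = 6.1660×10⁶ m.
r = 1737 + 1406 = 3143.0 km = 3.143×10⁶ m.
Semi-major axis a = (r_p + r_a)/2 = 4179.9 km = 4.180×10⁶ m.
Vis-viva: v² = μ(2/r − 1/a) = 4.904×10¹² × (6.363×10⁻⁷ − 2.392×10⁻⁷) = 1.947×10⁶ m²/s².
v = 1395 m/s.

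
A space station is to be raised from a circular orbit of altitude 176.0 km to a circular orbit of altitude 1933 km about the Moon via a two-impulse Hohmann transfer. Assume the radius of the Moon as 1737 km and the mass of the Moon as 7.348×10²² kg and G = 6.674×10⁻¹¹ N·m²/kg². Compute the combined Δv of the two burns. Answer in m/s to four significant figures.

μ = GM = 6.674×10⁻¹¹ × 7.348×10²² = 4.904×10¹² m³/s².
r₁ = 1737 + 176.0 = 1913.0 km = 1.9130×10⁶ m.
r₂ = 1737 + 1933 = 3670.0 km = 3.6700×10⁶ m.
Transfer ellipse a_t = (r₁ + r₂)/2 = 2.792×10⁶ m.
At r₁: circular v_c1 = √(μ/r₁) = 1601 m/s; transfer-perilune v_p = √[μ(2/r₁ − 1/a_t)] = 1836 m/s.
Δv₁ = v_p − v_c1 = 234.7 m/s.
At r₂: circular v_c2 = √(μ/r₂) = 1156 m/s; transfer-apolune v_a = √[μ(2/r₂ − 1/a_t)] = 956.9 m/s.
Δv₂ = v_c2 − v_a = 199.0 m/s.
Total Δv = Δv₁ + Δv₂ = 433.8 m/s.

Δv_total ≈ 433.8 m/s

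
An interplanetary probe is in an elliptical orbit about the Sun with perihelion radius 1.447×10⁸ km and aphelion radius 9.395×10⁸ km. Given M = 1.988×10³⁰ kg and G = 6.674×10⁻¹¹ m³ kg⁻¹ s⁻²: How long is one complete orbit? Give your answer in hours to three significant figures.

μ = GM = 6.674×10⁻¹¹ × 1.988×10³⁰ = 1.327×10²⁰ m³/s².
Semi-major axis a = (r_p + r_a)/2 = (1.4470×10⁸ + 9.3950×10⁸)/2 = 5.4210×10⁸ km = 5.421×10¹¹ m.
By Kepler's third law T = 2π√(a³/μ) = 2π × 3.465×10⁷ = 2.177×10⁸ s.
= 60480 hours.

T ≈ 60500 hours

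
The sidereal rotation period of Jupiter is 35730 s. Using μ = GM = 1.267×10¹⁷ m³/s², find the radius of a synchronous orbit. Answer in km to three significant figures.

A synchronous orbit has period T, so by Kepler's third law a = (μT²/4π²)^(1/3).
μT²/4π² = 1.267×10¹⁷ × (3.573×10⁴)² / 39.48 = 4.097×10²⁴ m³.
a = 1.600×10⁸ m = 1.6002×10⁵ km.

r_sync ≈ 1.60×10⁵ km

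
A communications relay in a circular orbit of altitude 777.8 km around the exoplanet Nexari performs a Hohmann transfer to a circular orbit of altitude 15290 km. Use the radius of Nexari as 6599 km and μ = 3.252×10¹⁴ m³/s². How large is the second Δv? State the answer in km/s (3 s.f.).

Δv ≈ 1.12 km/s

r₁ = 6599 + 777.8 = 7376.8 km = 7.3768×10⁶ m.
r₂ = 6599 + 15290 = 21889 km = 2.1889×10⁷ m.
Transfer ellipse a_t = (r₁ + r₂)/2 = 1.463×10⁷ m.
At r₁: circular v_c1 = √(μ/r₁) = 6640 m/s; transfer-periapsis v_p = √[μ(2/r₁ − 1/a_t)] = 8121 m/s.
At r₂: circular v_c2 = √(μ/r₂) = 3854 m/s; transfer-apoapsis v_a = √[μ(2/r₂ − 1/a_t)] = 2737 m/s.
Δv₂ = v_c2 − v_a = 1118 m/s.
= 1.118 km/s.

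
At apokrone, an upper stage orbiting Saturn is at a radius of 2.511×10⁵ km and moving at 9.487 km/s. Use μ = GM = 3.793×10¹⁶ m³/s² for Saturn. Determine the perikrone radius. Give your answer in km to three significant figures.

perikrone radius ≈ 1.07×10⁵ km

r_a = 2.511×10⁸ m.
Specific energy ε = v²/2 − μ/r = -1.061×10⁸ J/kg, so a = −μ/(2ε) = 1.788×10⁸ m.
The apsides satisfy r_p + r_a = 2a, so the perikrone radius is 2a − r_a = 1.065×10⁸ m = 1.0655×10⁵ km.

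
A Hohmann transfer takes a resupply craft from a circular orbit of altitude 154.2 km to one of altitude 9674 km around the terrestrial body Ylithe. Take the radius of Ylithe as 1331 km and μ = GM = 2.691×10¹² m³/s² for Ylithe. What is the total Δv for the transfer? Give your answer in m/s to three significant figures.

r₁ = 1331 + 154.2 = 1485.2 km = 1.4852×10⁶ m.
r₂ = 1331 + 9674 = 11005 km = 1.1005×10⁷ m.
Transfer ellipse a_t = (r₁ + r₂)/2 = 6.245×10⁶ m.
At r₁: circular v_c1 = √(μ/r₁) = 1346 m/s; transfer-periapsis v_p = √[μ(2/r₁ − 1/a_t)] = 1787 m/s.
Δv₁ = v_p − v_c1 = 440.8 m/s.
At r₂: circular v_c2 = √(μ/r₂) = 494.5 m/s; transfer-apoapsis v_a = √[μ(2/r₂ − 1/a_t)] = 241.1 m/s.
Δv₂ = v_c2 − v_a = 253.3 m/s.
Total Δv = Δv₁ + Δv₂ = 694.1 m/s.

Δv_total ≈ 694 m/s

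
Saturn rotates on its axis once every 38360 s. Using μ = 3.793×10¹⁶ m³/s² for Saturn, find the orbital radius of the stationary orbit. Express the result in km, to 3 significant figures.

r_sync ≈ 1.12×10⁵ km

A synchronous orbit has period T, so by Kepler's third law a = (μT²/4π²)^(1/3).
μT²/4π² = 3.793×10¹⁶ × (3.836×10⁴)² / 39.48 = 1.414×10²⁴ m³.
a = 1.122×10⁸ m = 1.1223×10⁵ km.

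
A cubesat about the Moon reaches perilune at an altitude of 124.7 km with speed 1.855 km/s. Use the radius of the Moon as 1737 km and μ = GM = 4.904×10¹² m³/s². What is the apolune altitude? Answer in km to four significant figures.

apolune altitude ≈ 1769 km

r_p = 1737 + 124.7 = 1861.7 km = 1.862×10⁶ m.
Specific energy ε = v²/2 − μ/r = -9.136×10⁵ J/kg, so a = −μ/(2ε) = 2.684×10⁶ m.
The apsides satisfy r_p + r_a = 2a, so the apolune radius is 2a − r_p = 3.506×10⁶ m = 3505.8 km.
Apolune altitude = 3505.8 − 1737 = 1768.8 km.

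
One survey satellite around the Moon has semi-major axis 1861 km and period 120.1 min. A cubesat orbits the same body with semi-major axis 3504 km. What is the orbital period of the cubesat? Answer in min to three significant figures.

Kepler's third law: T² ∝ a³, so T₂ = T₁ (a₂/a₁)^(3/2).
a₂/a₁ = 1.883, (a₂/a₁)^(3/2) = 2.584.
T₂ = 120.1 × 2.584 = 310.3 min.

T₂ ≈ 310 min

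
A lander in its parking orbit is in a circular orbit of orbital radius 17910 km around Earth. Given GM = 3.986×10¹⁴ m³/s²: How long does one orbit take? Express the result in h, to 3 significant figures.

T ≈ 6.63 h

r = 17910 km = 1.791×10⁷ m.
Kepler's third law: T = 2π√(r³/μ) = 2π√((1.791×10⁷)³ / 3.986×10¹⁴).
r³/μ = 1.441×10⁷ s², so T = 2π × 3.796×10³ = 2.385×10⁴ s.
Converting: 2.385×10⁴ s ÷ 3600 = 6.626 h.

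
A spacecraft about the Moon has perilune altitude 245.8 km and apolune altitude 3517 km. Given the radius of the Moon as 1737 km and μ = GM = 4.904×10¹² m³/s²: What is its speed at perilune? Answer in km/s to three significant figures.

r_p = 1737 + 245.8 = 1982.8 km = 1.9828×10⁶ m.
r_a = 1737 + 3517 = 5254.0 km = 5.2540×10⁶ m.
Semi-major axis a = (r_p + r_a)/2 = 3618.4 km = 3.618×10⁶ m.
Vis-viva: v² = μ(2/r − 1/a) = 4.904×10¹² × (1.009×10⁻⁶ − 2.764×10⁻⁷) = 3.591×10⁶ m²/s².
v = 1895 m/s = 1.895 km/s.

v ≈ 1.90 km/s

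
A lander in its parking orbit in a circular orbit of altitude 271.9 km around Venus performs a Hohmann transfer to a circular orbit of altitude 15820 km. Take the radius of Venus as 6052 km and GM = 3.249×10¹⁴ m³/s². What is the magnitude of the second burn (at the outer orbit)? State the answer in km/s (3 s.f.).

r₁ = 6052 + 271.9 = 6323.9 km = 6.3239×10⁶ m.
r₂ = 6052 + 15820 = 21872 km = 2.1872×10⁷ m.
Transfer ellipse a_t = (r₁ + r₂)/2 = 1.410×10⁷ m.
At r₁: circular v_c1 = √(μ/r₁) = 7168 m/s; transfer-periapsis v_p = √[μ(2/r₁ − 1/a_t)] = 8928 m/s.
At r₂: circular v_c2 = √(μ/r₂) = 3854 m/s; transfer-apoapsis v_a = √[μ(2/r₂ − 1/a_t)] = 2581 m/s.
Δv₂ = v_c2 − v_a = 1273 m/s.
= 1.273 km/s.

Δv ≈ 1.27 km/s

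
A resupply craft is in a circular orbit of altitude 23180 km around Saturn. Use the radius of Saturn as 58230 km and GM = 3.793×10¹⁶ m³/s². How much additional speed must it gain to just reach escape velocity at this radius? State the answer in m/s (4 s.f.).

Δv ≈ 8941 m/s

r = 58230 + 23180 = 81410 km = 8.1410×10⁷ m.
Circular speed v_c = √(μ/r) = 21590 m/s.
Escape speed v_esc = √(2μ/r) = √2 × v_c = 30530 m/s.
Δv = v_esc − v_c = 8941 m/s.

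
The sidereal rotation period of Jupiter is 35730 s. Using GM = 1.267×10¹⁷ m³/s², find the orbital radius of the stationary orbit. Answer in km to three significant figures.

r_sync ≈ 1.60×10⁵ km

A synchronous orbit has period T, so by Kepler's third law a = (μT²/4π²)^(1/3).
μT²/4π² = 1.267×10¹⁷ × (3.573×10⁴)² / 39.48 = 4.097×10²⁴ m³.
a = 1.600×10⁸ m = 1.6002×10⁵ km.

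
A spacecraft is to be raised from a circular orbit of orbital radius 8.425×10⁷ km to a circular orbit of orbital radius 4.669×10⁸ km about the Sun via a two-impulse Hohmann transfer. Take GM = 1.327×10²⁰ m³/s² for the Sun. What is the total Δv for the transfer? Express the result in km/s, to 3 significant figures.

Δv_total ≈ 19.5 km/s

r₁ = 8.425×10⁷ km = 8.425×10¹⁰ m.
r₂ = 4.669×10⁸ km = 4.669×10¹¹ m.
Transfer ellipse a_t = (r₁ + r₂)/2 = 2.756×10¹¹ m.
At r₁: circular v_c1 = √(μ/r₁) = 39690 m/s; transfer-perihelion v_p = √[μ(2/r₁ − 1/a_t)] = 51660 m/s.
Δv₁ = v_p − v_c1 = 11970 m/s.
At r₂: circular v_c2 = √(μ/r₂) = 16860 m/s; transfer-aphelion v_a = √[μ(2/r₂ − 1/a_t)] = 9322 m/s.
Δv₂ = v_c2 − v_a = 7537 m/s.
Total Δv = Δv₁ + Δv₂ = 19510 m/s = 19.51 km/s.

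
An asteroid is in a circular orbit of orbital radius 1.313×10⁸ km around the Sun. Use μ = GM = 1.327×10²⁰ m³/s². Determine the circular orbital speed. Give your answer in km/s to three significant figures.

r = 1.313×10⁸ km = 1.313×10¹¹ m.
For a circular orbit v = √(μ/r) = √(1.327×10²⁰ / 1.313×10¹¹) = √(1.011×10⁹) = 31790 m/s.
That is 31.79 km/s.

v ≈ 31.8 km/s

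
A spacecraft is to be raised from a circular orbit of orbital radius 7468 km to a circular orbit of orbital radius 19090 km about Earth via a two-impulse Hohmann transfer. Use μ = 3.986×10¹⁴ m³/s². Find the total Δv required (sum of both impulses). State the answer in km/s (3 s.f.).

r₁ = 7468 km = 7.468×10⁶ m.
r₂ = 19090 km = 1.909×10⁷ m.
Transfer ellipse a_t = (r₁ + r₂)/2 = 1.328×10⁷ m.
At r₁: circular v_c1 = √(μ/r₁) = 7306 m/s; transfer-perigee v_p = √[μ(2/r₁ − 1/a_t)] = 8760 m/s.
Δv₁ = v_p − v_c1 = 1454 m/s.
At r₂: circular v_c2 = √(μ/r₂) = 4569 m/s; transfer-apogee v_a = √[μ(2/r₂ − 1/a_t)] = 3427 m/s.
Δv₂ = v_c2 − v_a = 1143 m/s.
Total Δv = Δv₁ + Δv₂ = 2597 m/s = 2.597 km/s.

Δv_total ≈ 2.60 km/s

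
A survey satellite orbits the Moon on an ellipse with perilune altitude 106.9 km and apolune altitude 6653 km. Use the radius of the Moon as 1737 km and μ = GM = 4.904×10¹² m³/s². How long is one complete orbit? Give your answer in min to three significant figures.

T ≈ 547 min

r_p = 1737 + 106.9 = 1843.9 km = 1.8439×10⁶ m.
r_a = 1737 + 6653 = 8390.0 km = 8.3900×10⁶ m.
Semi-major axis a = (r_p + r_a)/2 = (1843.9 + 8390.0)/2 = 5116.9 km = 5.117×10⁶ m.
By Kepler's third law T = 2π√(a³/μ) = 2π × 5.227×10³ = 3.284×10⁴ s.
= 547.4 min.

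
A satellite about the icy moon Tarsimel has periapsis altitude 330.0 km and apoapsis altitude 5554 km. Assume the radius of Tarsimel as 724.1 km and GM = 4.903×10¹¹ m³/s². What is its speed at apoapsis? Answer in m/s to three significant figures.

v ≈ 150 m/s

r_p = 724.1 + 330.0 = 1054.1 km = 1.0541×10⁶ m.
r_a = 724.1 + 5554 = 6278.1 km = 6.2781×10⁶ m.
Semi-major axis a = (r_p + r_a)/2 = 3666.1 km = 3.666×10⁶ m.
Vis-viva: v² = μ(2/r − 1/a) = 4.903×10¹¹ × (3.186×10⁻⁷ − 2.728×10⁻⁷) = 2.245×10⁴ m²/s².
v = 149.8 m/s.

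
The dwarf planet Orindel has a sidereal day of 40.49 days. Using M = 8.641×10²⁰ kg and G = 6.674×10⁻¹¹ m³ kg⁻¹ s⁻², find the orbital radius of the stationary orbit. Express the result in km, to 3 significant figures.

μ = GM = 6.674×10⁻¹¹ × 8.641×10²⁰ = 5.767×10¹⁰ m³/s².
T = 40.49 days = 3.498×10⁶ s.
A synchronous orbit has period T, so by Kepler's third law a = (μT²/4π²)^(1/3).
μT²/4π² = 5.767×10¹⁰ × (3.498×10⁶)² / 39.48 = 1.788×10²² m³.
a = 2.615×10⁷ m = 26148 km.

r_sync ≈ 26100 km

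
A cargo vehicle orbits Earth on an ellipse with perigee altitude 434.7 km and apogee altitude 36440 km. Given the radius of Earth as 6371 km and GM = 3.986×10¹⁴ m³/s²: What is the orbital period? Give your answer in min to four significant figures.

T ≈ 648.1 min

r_p = 6371 + 434.7 = 6805.7 km = 6.8057×10⁶ m.
r_a = 6371 + 36440 = 42811 km = 4.2811×10⁷ m.
Semi-major axis a = (r_p + r_a)/2 = (6805.7 + 42811)/2 = 24808 km = 2.481×10⁷ m.
By Kepler's third law T = 2π√(a³/μ) = 2π × 6.189×10³ = 3.889×10⁴ s.
= 648.1 min.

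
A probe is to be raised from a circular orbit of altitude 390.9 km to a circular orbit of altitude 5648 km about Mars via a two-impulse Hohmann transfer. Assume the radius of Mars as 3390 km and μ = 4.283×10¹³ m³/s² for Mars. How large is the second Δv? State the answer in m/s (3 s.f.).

Δv ≈ 505 m/s

r₁ = 3390 + 390.9 = 3780.9 km = 3.7809×10⁶ m.
r₂ = 3390 + 5648 = 9038.0 km = 9.0380×10⁶ m.
Transfer ellipse a_t = (r₁ + r₂)/2 = 6.409×10⁶ m.
At r₁: circular v_c1 = √(μ/r₁) = 3366 m/s; transfer-periapsis v_p = √[μ(2/r₁ − 1/a_t)] = 3997 m/s.
At r₂: circular v_c2 = √(μ/r₂) = 2177 m/s; transfer-apoapsis v_a = √[μ(2/r₂ − 1/a_t)] = 1672 m/s.
Δv₂ = v_c2 − v_a = 504.9 m/s.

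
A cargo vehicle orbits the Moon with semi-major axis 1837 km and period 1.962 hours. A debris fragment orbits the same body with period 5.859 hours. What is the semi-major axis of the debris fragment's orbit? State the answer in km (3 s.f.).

a₂ ≈ 3810 km

Kepler's third law: a³ ∝ T², so a₂ = a₁ (T₂/T₁)^(2/3).
T₂/T₁ = 2.986, (T₂/T₁)^(2/3) = 2.074.
a₂ = 1837 × 2.074 = 3809 km.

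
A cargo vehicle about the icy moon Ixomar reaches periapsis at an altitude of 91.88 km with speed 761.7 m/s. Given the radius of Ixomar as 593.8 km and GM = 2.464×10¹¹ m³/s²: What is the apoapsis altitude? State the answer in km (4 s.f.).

r_p = 593.8 + 91.88 = 685.68 km = 6.857×10⁵ m.
Specific energy ε = v²/2 − μ/r = -6.926×10⁴ J/kg, so a = −μ/(2ε) = 1.779×10⁶ m.
The apsides satisfy r_p + r_a = 2a, so the apoapsis radius is 2a − r_p = 2.872×10⁶ m = 2872.0 km.
Apoapsis altitude = 2872.0 − 593.8 = 2278.2 km.

apoapsis altitude ≈ 2278 km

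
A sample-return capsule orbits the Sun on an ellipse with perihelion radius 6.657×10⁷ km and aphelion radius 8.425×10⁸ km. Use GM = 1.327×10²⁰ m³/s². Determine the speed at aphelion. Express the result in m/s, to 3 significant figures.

v ≈ 4800 m/s

Semi-major axis a = (r_p + r_a)/2 = 4.5454×10⁸ km = 4.545×10¹¹ m.
Vis-viva: v² = μ(2/r − 1/a) = 1.327×10²⁰ × (2.374×10⁻¹² − 2.200×10⁻¹²) = 2.307×10⁷ m²/s².
v = 4803 m/s.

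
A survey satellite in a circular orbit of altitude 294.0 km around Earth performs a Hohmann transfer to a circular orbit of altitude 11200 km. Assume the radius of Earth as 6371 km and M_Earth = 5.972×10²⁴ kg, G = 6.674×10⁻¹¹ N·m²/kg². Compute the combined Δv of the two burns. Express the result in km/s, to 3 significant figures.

Δv_total ≈ 2.81 km/s

μ = GM = 6.674×10⁻¹¹ × 5.972×10²⁴ = 3.986×10¹⁴ m³/s².
r₁ = 6371 + 294.0 = 6665.0 km = 6.6650×10⁶ m.
r₂ = 6371 + 11200 = 17571 km = 1.7571×10⁷ m.
Transfer ellipse a_t = (r₁ + r₂)/2 = 1.212×10⁷ m.
At r₁: circular v_c1 = √(μ/r₁) = 7733 m/s; transfer-perigee v_p = √[μ(2/r₁ − 1/a_t)] = 9312 m/s.
Δv₁ = v_p − v_c1 = 1579 m/s.
At r₂: circular v_c2 = √(μ/r₂) = 4763 m/s; transfer-apogee v_a = √[μ(2/r₂ − 1/a_t)] = 3532 m/s.
Δv₂ = v_c2 − v_a = 1231 m/s.
Total Δv = Δv₁ + Δv₂ = 2809 m/s = 2.809 km/s.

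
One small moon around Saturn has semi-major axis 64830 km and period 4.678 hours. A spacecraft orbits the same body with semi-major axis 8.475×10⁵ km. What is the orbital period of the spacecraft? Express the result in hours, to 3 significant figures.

T₂ ≈ 221 hours

Kepler's third law: T² ∝ a³, so T₂ = T₁ (a₂/a₁)^(3/2).
a₂/a₁ = 13.07, (a₂/a₁)^(3/2) = 47.27.
T₂ = 4.678 × 47.27 = 221.1 hours.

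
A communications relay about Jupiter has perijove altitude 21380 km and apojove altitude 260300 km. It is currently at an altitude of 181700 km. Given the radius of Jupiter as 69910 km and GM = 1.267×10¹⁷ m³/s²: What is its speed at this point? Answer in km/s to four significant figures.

r_p = 69910 + 21380 = 91290 km = 9.1290×10⁷ m.
r_a = 69910 + 260300 = 330210 km = 3.3021×10⁸ m.
r = 69910 + 181700 = 2.5161×10⁵ km = 2.516×10⁸ m.
Semi-major axis a = (r_p + r_a)/2 = 2.1075×10⁵ km = 2.108×10⁸ m.
Vis-viva: v² = μ(2/r − 1/a) = 1.267×10¹⁷ × (7.949×10⁻⁹ − 4.745×10⁻⁹) = 4.059×10⁸ m²/s².
v = 20150 m/s = 20.15 km/s.

v ≈ 20.15 km/s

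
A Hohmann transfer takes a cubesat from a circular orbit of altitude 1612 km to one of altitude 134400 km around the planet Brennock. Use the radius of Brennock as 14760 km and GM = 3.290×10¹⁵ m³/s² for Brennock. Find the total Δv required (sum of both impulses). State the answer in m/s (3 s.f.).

r₁ = 14760 + 1612 = 16372 km = 1.6372×10⁷ m.
r₂ = 14760 + 134400 = 149160 km = 1.4916×10⁸ m.
Transfer ellipse a_t = (r₁ + r₂)/2 = 8.277×10⁷ m.
At r₁: circular v_c1 = √(μ/r₁) = 14180 m/s; transfer-periapsis v_p = √[μ(2/r₁ − 1/a_t)] = 19030 m/s.
Δv₁ = v_p − v_c1 = 4855 m/s.
At r₂: circular v_c2 = √(μ/r₂) = 4696 m/s; transfer-apoapsis v_a = √[μ(2/r₂ − 1/a_t)] = 2089 m/s.
Δv₂ = v_c2 − v_a = 2608 m/s.
Total Δv = Δv₁ + Δv₂ = 7462 m/s.

Δv_total ≈ 7460 m/s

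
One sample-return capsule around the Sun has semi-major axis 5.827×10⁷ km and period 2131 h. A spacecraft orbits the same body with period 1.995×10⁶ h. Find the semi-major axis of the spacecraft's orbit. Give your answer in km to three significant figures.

Kepler's third law: a³ ∝ T², so a₂ = a₁ (T₂/T₁)^(2/3).
T₂/T₁ = 936.2, (T₂/T₁)^(2/3) = 95.70.
a₂ = 5.827×10⁷ × 95.70 = 5.576×10⁹ km.

a₂ ≈ 5.58×10⁹ km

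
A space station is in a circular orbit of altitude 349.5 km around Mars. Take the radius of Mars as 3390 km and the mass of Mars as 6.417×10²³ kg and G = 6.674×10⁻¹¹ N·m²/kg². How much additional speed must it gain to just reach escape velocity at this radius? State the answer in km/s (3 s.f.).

μ = GM = 6.674×10⁻¹¹ × 6.417×10²³ = 4.283×10¹³ m³/s².
r = 3390 + 349.5 = 3739.5 km = 3.7395×10⁶ m.
Circular speed v_c = √(μ/r) = 3384 m/s.
Escape speed v_esc = √(2μ/r) = √2 × v_c = 4786 m/s.
Δv = v_esc − v_c = 1402 m/s = 1.402 km/s.

Δv ≈ 1.40 km/s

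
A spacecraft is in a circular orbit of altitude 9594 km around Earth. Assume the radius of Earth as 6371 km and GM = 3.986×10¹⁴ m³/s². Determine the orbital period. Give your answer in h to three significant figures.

T ≈ 5.58 h

r = 6371 + 9594 = 15965 km = 1.5965×10⁷ m.
Kepler's third law: T = 2π√(r³/μ) = 2π√((1.596×10⁷)³ / 3.986×10¹⁴).
r³/μ = 1.021×10⁷ s², so T = 2π × 3.195×10³ = 2.008×10⁴ s.
Converting: 2.008×10⁴ s ÷ 3600 = 5.577 h.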